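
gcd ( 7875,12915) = 315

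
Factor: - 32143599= - 3^2*53^1* 79^1*853^1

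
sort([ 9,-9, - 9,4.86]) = [-9, - 9,  4.86, 9]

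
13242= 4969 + 8273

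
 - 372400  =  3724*( - 100) 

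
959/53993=959/53993  =  0.02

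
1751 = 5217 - 3466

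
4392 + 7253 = 11645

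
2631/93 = 28 +9/31= 28.29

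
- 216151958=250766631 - 466918589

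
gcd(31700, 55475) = 7925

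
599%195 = 14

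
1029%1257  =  1029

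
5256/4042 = 1 + 607/2021 = 1.30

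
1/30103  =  1/30103 =0.00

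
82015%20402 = 407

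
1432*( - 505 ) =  - 723160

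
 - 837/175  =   - 5+ 38/175= -4.78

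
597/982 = 597/982= 0.61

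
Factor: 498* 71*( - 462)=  - 16335396= - 2^2*3^2*7^1*11^1 * 71^1*83^1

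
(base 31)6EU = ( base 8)14126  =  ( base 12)3732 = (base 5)144410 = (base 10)6230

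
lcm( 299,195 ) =4485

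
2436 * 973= 2370228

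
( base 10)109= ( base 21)54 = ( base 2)1101101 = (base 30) 3j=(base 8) 155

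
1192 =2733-1541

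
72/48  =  3/2 = 1.50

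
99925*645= 64451625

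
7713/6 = 1285 + 1/2 = 1285.50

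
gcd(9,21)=3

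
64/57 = 64/57 = 1.12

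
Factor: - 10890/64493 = -2^1*3^2*5^1*13^(-1 )*41^ (-1 ) = - 90/533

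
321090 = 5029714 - 4708624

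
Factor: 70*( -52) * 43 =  - 156520 = - 2^3*5^1*7^1 *13^1*43^1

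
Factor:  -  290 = - 2^1*5^1*29^1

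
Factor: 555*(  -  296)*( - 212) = 2^5*3^1*5^1*37^2*53^1= 34827360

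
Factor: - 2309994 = - 2^1*3^2*17^1*7549^1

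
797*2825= 2251525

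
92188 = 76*1213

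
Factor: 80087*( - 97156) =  - 2^2* 7^1*17^1*107^1*227^1*673^1 = - 7780932572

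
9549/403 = 23  +  280/403= 23.69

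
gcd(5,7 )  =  1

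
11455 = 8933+2522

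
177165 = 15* 11811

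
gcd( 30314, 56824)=2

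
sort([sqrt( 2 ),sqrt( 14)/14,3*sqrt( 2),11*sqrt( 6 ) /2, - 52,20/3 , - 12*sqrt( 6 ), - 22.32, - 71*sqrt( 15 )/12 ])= [ - 52, - 12*sqrt( 6 ), - 71 * sqrt( 15) /12,  -  22.32 , sqrt( 14 ) /14,sqrt(2 ),3* sqrt( 2 ),  20/3,11 * sqrt (6)/2 ] 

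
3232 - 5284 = -2052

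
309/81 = 103/27 = 3.81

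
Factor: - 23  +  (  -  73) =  - 96 = - 2^5*3^1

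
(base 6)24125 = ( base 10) 3509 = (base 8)6665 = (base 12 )2045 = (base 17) C27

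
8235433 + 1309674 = 9545107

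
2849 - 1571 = 1278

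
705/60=11 +3/4 = 11.75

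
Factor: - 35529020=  - 2^2*5^1*23^1*77237^1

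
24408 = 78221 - 53813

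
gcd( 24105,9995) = 5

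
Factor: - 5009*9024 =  - 2^6*3^1 * 47^1*5009^1 = - 45201216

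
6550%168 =166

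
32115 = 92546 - 60431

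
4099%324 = 211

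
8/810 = 4/405 = 0.01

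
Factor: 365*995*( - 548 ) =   -  199019900 = -2^2*5^2*73^1*137^1*199^1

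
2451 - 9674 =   -  7223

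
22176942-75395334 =-53218392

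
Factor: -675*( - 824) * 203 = 2^3*3^3*5^2*7^1*29^1*103^1=112908600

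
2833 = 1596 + 1237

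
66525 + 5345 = 71870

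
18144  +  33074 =51218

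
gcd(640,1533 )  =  1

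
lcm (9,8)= 72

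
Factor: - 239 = -239^1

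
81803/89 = 919 +12/89 = 919.13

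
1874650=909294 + 965356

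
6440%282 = 236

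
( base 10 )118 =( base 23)53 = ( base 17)6g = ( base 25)4I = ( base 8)166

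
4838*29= 140302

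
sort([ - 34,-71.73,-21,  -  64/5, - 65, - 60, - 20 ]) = [ - 71.73, - 65,-60, - 34,-21, - 20, - 64/5 ] 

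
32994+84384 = 117378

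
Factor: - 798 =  - 2^1*3^1*7^1*19^1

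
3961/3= 3961/3  =  1320.33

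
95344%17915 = 5769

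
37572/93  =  404=404.00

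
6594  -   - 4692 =11286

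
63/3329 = 63/3329 = 0.02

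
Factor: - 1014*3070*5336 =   -  16610861280 = - 2^5*3^1*5^1*13^2 * 23^1*29^1*307^1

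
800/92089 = 800/92089=0.01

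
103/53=1+50/53 = 1.94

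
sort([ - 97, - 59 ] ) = [ - 97, - 59] 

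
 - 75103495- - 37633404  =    -  37470091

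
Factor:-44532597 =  - 3^1 * 283^1*52453^1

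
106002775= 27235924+78766851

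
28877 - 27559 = 1318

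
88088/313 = 88088/313 = 281.43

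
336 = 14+322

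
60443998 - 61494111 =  - 1050113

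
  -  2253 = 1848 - 4101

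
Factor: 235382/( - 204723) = -238/207 = - 2^1 * 3^( - 2 )*7^1*17^1*23^(-1 ) 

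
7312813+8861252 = 16174065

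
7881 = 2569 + 5312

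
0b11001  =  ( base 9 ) 27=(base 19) 16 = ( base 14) 1b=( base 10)25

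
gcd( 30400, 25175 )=475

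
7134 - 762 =6372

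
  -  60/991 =- 1+931/991  =  - 0.06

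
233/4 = 58  +  1/4=58.25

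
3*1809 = 5427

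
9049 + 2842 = 11891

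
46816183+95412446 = 142228629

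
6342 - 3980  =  2362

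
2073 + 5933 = 8006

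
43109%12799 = 4712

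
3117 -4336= - 1219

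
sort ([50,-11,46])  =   [ - 11 , 46, 50] 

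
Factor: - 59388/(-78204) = 101/133 = 7^( - 1 )*19^( - 1)*101^1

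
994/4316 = 497/2158 = 0.23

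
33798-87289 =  - 53491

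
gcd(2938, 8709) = 1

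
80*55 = 4400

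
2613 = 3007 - 394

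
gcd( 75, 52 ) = 1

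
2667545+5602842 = 8270387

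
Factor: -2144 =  - 2^5*67^1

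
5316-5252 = 64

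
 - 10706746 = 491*( - 21806 )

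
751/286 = 2 + 179/286 = 2.63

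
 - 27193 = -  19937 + -7256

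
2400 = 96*25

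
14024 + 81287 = 95311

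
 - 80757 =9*( - 8973) 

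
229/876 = 229/876 = 0.26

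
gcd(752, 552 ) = 8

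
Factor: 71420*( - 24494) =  - 1749361480   =  - 2^3*5^1*37^1 * 331^1*3571^1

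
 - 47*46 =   -  2162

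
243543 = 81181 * 3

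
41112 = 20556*2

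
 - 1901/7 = -272 + 3/7 = -271.57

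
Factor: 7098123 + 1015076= 17^1*149^1 * 3203^1 = 8113199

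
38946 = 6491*6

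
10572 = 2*5286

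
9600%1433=1002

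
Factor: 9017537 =9017537^1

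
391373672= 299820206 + 91553466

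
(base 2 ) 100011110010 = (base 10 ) 2290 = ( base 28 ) 2pm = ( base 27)33m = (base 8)4362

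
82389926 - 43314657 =39075269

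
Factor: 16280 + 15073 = 31353 = 3^1*7^1*1493^1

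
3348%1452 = 444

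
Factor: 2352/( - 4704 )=-1/2 = - 2^( - 1)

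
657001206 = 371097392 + 285903814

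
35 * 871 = 30485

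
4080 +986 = 5066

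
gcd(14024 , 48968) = 8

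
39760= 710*56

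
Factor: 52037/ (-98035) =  - 5^( - 1 )*7^(- 1)*17^1*2801^( - 1)*3061^1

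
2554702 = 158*16169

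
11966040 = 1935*6184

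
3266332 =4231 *772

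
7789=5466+2323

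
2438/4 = 1219/2=609.50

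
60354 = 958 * 63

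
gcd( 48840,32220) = 60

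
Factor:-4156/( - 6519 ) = 2^2*3^(  -  1 )*41^( - 1)*53^( - 1)*1039^1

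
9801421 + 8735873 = 18537294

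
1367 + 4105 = 5472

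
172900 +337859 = 510759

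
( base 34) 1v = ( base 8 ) 101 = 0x41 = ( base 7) 122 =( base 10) 65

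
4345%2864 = 1481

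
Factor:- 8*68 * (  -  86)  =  2^6 * 17^1 * 43^1 = 46784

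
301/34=301/34 = 8.85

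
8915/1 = 8915=8915.00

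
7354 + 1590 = 8944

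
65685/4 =16421 + 1/4 = 16421.25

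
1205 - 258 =947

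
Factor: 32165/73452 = 2^(  -  2 )*3^( - 1 )*5^1* 7^1 *919^1*6121^ ( - 1 ) 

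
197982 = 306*647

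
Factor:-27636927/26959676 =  - 2^( - 2 ) *3^1*29^( - 1)*232411^(  -  1)*9212309^1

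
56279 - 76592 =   -  20313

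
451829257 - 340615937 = 111213320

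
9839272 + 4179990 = 14019262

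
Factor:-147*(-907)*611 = 3^1*7^2*13^1 * 47^1*907^1 =81464019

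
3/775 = 3/775 =0.00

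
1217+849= 2066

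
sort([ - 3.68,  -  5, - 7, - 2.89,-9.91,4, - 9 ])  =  [ - 9.91, - 9, - 7, - 5, - 3.68, - 2.89,4] 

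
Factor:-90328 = -2^3 * 7^1 * 1613^1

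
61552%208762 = 61552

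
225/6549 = 75/2183 = 0.03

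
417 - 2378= - 1961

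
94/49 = 1 + 45/49  =  1.92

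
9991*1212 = 12109092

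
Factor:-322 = -2^1*7^1*23^1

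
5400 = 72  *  75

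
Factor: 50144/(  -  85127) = -2^5*7^( - 1)* 1567^1*12161^( - 1) 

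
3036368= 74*41032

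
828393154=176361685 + 652031469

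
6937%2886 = 1165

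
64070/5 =12814 = 12814.00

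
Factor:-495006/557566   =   - 633/713= -3^1*23^( - 1)*31^( - 1 )* 211^1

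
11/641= 11/641 = 0.02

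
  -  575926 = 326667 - 902593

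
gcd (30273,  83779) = 1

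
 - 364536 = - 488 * 747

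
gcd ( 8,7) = 1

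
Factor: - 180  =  -2^2*3^2*5^1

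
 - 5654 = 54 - 5708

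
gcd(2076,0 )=2076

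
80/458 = 40/229 = 0.17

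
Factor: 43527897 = 3^2*7^1*690919^1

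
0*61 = 0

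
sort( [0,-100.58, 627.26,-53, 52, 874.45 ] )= [- 100.58, - 53 , 0, 52 , 627.26, 874.45]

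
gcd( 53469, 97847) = 1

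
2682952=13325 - -2669627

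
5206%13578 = 5206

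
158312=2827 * 56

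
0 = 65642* 0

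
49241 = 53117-3876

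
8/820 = 2/205  =  0.01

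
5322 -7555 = -2233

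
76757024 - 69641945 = 7115079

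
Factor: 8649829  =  1439^1 * 6011^1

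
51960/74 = 702+6/37 =702.16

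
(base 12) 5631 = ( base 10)9541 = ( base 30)AI1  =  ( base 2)10010101000101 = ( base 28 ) c4l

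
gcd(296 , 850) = 2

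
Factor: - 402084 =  - 2^2*3^4*17^1*73^1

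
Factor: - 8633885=-5^1*13^1 * 19^1*6991^1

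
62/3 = 62/3 = 20.67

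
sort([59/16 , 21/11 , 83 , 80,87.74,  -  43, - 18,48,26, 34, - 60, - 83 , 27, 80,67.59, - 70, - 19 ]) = [ - 83,-70, - 60, - 43, - 19, - 18,  21/11, 59/16, 26, 27,  34, 48,67.59, 80,80,  83,87.74] 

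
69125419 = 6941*9959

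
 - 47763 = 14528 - 62291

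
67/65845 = 67/65845 = 0.00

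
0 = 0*51295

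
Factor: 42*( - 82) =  - 2^2 * 3^1*7^1*41^1 = - 3444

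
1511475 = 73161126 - 71649651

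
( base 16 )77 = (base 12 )9b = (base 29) 43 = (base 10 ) 119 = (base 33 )3k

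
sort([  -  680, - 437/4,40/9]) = [ - 680, - 437/4, 40/9 ] 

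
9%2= 1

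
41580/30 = 1386 = 1386.00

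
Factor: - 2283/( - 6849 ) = 1/3 = 3^ ( - 1) 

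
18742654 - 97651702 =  - 78909048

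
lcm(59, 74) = 4366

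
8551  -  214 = 8337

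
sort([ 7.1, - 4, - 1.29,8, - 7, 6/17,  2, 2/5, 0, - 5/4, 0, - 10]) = [ - 10,- 7,-4 ,  -  1.29, - 5/4,0, 0,6/17, 2/5, 2, 7.1,8] 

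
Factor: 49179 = 3^1*13^2*97^1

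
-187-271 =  - 458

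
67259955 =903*74485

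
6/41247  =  2/13749 =0.00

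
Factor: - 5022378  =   - 2^1*3^3*17^1*5471^1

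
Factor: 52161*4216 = 219910776   =  2^3  *  3^1*17^1*31^1 * 17387^1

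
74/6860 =37/3430= 0.01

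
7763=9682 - 1919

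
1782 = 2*891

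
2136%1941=195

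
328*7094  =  2326832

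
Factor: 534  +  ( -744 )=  - 210= - 2^1  *  3^1*5^1*7^1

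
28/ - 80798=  - 14/40399 = -0.00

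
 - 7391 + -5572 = - 12963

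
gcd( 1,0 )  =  1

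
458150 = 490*935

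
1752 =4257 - 2505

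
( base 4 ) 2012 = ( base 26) 54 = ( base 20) 6E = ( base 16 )86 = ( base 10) 134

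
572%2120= 572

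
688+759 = 1447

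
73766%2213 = 737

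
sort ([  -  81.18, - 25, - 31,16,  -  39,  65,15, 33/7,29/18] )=[  -  81.18, - 39,- 31, - 25,29/18,33/7,15, 16, 65 ]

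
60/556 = 15/139  =  0.11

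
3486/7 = 498 = 498.00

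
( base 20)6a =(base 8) 202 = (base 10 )130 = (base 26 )50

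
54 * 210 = 11340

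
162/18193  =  162/18193 =0.01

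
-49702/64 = - 777 + 13/32 = - 776.59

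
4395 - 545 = 3850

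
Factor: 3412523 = 43^1*61^1*1301^1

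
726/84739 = 726/84739 = 0.01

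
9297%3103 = 3091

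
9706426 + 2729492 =12435918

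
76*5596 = 425296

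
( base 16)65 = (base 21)4h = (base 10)101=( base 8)145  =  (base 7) 203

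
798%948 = 798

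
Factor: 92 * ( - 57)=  - 5244 = - 2^2*3^1*19^1*23^1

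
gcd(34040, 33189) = 851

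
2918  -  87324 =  - 84406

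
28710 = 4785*6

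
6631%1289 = 186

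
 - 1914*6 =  - 11484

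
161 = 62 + 99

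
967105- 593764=373341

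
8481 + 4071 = 12552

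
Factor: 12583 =12583^1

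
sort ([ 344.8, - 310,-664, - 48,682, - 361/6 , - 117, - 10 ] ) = [ - 664, - 310 , - 117, - 361/6,  -  48,-10,344.8, 682]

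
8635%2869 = 28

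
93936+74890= 168826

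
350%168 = 14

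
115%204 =115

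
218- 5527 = - 5309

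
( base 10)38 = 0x26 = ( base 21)1H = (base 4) 212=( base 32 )16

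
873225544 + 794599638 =1667825182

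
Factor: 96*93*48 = 428544 = 2^9*3^3*31^1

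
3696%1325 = 1046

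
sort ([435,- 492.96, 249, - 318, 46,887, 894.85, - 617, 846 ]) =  [ - 617, - 492.96, - 318, 46  ,  249, 435, 846,887,894.85]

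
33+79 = 112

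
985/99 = 9+94/99  =  9.95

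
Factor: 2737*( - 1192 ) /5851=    - 3262504/5851 = - 2^3*7^1*17^1*23^1 * 149^1*5851^ ( - 1) 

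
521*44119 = 22985999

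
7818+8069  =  15887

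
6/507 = 2/169 = 0.01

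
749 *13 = 9737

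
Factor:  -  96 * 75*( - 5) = 2^5*3^2 *5^3 = 36000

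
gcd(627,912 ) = 57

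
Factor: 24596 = 2^2*11^1*13^1*43^1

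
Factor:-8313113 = -8313113^1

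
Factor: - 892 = -2^2*223^1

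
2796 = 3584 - 788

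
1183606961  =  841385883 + 342221078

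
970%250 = 220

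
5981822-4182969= 1798853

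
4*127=508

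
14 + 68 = 82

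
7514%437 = 85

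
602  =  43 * 14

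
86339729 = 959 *90031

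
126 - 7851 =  - 7725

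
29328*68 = 1994304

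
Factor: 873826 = 2^1 *436913^1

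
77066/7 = 11009  +  3/7 =11009.43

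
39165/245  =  159 + 6/7 = 159.86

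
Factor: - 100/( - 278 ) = 50/139 = 2^1*5^2*139^( - 1 )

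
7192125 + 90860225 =98052350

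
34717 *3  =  104151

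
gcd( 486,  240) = 6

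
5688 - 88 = 5600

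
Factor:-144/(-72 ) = 2=2^1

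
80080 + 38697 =118777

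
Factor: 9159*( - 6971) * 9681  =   - 3^2* 7^1*43^1 * 71^1 * 461^1*6971^1 = - 618106572909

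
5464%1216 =600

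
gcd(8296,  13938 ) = 2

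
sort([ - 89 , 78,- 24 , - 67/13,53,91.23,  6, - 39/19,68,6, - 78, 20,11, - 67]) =[ - 89, - 78,-67, - 24, - 67/13, - 39/19,6, 6,  11, 20, 53,68,78, 91.23]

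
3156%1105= 946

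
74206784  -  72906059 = 1300725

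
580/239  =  580/239= 2.43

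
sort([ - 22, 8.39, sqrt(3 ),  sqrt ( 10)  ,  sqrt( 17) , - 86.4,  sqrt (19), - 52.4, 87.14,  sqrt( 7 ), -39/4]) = [-86.4 , - 52.4 , -22, - 39/4 , sqrt( 3),  sqrt( 7), sqrt(10), sqrt( 17) , sqrt(19)  ,  8.39,  87.14 ]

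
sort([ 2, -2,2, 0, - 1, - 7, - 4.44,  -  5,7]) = [ - 7,- 5, - 4.44, - 2,- 1,0, 2,2,  7]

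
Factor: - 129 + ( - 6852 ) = -6981 =-3^1*13^1*179^1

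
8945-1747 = 7198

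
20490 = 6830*3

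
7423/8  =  7423/8 = 927.88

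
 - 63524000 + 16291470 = -47232530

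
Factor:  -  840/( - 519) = 280/173 = 2^3*5^1*7^1*173^( - 1)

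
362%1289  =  362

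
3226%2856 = 370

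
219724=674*326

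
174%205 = 174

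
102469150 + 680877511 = 783346661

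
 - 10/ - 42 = 5/21 = 0.24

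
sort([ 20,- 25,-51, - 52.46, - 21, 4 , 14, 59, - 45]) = [ - 52.46 , - 51 , - 45, - 25 ,-21 , 4, 14, 20 , 59 ]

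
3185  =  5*637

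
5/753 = 5/753 = 0.01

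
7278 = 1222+6056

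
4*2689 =10756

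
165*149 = 24585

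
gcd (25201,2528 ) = 79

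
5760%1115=185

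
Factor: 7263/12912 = 2^( - 4)*3^2 = 9/16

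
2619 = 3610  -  991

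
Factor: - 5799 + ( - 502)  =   - 6301  =  - 6301^1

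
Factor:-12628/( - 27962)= 14/31= 2^1 * 7^1*31^( - 1 )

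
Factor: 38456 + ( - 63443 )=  - 3^1*8329^1=-24987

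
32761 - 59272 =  - 26511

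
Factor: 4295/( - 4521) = -3^( - 1 )*5^1*11^ ( - 1) * 137^( - 1 )  *  859^1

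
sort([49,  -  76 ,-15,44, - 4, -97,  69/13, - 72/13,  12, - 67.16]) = [-97,-76,- 67.16, - 15, - 72/13,-4,69/13,12,44,49 ]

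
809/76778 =809/76778 =0.01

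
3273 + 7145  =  10418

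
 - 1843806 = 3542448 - 5386254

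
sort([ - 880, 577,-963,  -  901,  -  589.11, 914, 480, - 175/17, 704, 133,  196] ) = [ - 963 ,- 901, - 880, - 589.11,-175/17,  133, 196, 480, 577, 704, 914 ]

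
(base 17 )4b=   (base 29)2L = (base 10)79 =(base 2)1001111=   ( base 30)2J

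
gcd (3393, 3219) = 87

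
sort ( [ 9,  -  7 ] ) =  [ - 7, 9] 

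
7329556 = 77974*94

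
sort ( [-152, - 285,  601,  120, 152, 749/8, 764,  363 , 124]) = [ - 285, - 152,749/8 , 120, 124, 152,  363, 601, 764]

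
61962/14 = 30981/7 = 4425.86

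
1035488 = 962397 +73091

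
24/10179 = 8/3393 = 0.00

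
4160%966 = 296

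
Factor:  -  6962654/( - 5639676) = 2^(-1)*3^( - 1)*7^(  -  1)* 67139^ (  -  1)*3481327^1= 3481327/2819838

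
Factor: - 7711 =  - 11^1*701^1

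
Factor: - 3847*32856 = - 126397032  =  - 2^3 * 3^1 * 37^2*3847^1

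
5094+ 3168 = 8262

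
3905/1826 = 355/166 = 2.14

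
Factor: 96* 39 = 3744 = 2^5 * 3^2 * 13^1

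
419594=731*574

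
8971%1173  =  760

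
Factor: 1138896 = 2^4*3^2 * 11^1*719^1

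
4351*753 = 3276303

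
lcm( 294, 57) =5586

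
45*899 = 40455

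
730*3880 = 2832400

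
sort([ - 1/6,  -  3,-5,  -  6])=[ - 6, - 5,-3, -1/6]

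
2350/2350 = 1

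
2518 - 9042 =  - 6524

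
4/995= 4/995 = 0.00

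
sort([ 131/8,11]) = [ 11, 131/8]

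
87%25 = 12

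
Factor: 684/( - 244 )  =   - 171/61 =- 3^2*19^1 *61^( -1 ) 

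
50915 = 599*85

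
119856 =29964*4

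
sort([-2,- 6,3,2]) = [ - 6,- 2,2,3]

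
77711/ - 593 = -132 + 565/593 = -  131.05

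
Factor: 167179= 47^1*3557^1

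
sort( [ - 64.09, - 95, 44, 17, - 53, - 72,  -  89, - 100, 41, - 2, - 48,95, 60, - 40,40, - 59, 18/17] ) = [ - 100 , - 95,-89, - 72,- 64.09, - 59, - 53, - 48, - 40, - 2, 18/17,17, 40, 41 , 44,60, 95]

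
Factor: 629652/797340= 5^( - 1)*97^( - 1)*383^1 = 383/485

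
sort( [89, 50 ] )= [50,89] 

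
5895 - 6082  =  -187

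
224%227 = 224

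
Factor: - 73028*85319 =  - 6230675932 = -2^2*13^1 * 6563^1*18257^1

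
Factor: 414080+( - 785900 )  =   - 371820 = -2^2*3^1*5^1*6197^1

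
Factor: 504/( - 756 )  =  -2^1*3^(  -  1) = - 2/3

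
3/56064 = 1/18688 = 0.00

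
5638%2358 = 922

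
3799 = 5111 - 1312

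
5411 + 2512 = 7923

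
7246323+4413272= 11659595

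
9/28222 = 9/28222 = 0.00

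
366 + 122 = 488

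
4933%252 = 145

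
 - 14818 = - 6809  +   - 8009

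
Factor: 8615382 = 2^1*3^1 * 47^1*137^1 * 223^1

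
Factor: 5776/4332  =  4/3 = 2^2*3^( - 1) 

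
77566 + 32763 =110329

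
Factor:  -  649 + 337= - 312 = -  2^3*3^1*13^1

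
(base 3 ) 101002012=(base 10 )7349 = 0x1cb5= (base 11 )5581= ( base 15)229E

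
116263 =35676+80587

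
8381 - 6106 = 2275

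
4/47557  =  4/47557 = 0.00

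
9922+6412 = 16334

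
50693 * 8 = 405544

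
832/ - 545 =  - 832/545 = - 1.53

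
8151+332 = 8483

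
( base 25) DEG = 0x212B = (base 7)33520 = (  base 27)BHD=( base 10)8491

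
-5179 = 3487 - 8666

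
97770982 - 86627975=11143007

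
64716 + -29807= 34909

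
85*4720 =401200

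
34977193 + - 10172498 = 24804695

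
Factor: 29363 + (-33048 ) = - 5^1*11^1*67^1 = - 3685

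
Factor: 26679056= 2^4*1667441^1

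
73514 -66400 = 7114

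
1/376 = 1/376= 0.00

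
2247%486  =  303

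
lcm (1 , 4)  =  4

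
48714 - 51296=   -  2582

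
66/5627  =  66/5627 = 0.01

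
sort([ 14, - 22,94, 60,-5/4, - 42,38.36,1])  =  [-42,-22, - 5/4 , 1,14,38.36 , 60,94 ] 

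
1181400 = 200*5907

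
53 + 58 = 111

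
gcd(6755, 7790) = 5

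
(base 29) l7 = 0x268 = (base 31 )JR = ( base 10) 616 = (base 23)13i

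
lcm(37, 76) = 2812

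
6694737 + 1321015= 8015752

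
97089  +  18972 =116061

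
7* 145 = 1015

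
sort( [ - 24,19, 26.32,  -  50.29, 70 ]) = [  -  50.29,  -  24, 19,26.32, 70] 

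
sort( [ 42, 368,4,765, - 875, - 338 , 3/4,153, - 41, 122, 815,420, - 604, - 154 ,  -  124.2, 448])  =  [ -875, - 604,-338,-154,  -  124.2, - 41 , 3/4,  4, 42,  122, 153, 368,420,448, 765, 815 ] 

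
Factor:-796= - 2^2*199^1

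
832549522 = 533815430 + 298734092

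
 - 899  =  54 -953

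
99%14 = 1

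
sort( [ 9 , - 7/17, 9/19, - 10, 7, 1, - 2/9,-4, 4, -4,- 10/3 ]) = [ - 10,-4, - 4, - 10/3,-7/17, - 2/9 , 9/19, 1, 4, 7,9] 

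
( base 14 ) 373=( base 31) M7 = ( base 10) 689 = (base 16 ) 2B1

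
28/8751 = 28/8751 = 0.00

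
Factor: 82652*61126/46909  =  2^3*13^1  *61^(-1 )*769^(- 1) * 2351^1 *20663^1 = 5052186152/46909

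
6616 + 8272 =14888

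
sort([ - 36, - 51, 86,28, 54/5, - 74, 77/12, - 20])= [ - 74,-51, - 36, - 20, 77/12, 54/5, 28,86 ]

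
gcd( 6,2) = 2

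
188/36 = 47/9 = 5.22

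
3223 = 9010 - 5787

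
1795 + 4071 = 5866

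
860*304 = 261440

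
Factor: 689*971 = 669019=13^1*53^1 * 971^1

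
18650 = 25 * 746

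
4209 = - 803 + 5012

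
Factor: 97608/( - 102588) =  - 98/103= - 2^1*7^2*103^( - 1) 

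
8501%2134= 2099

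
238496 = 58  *4112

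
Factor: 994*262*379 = 98702212 = 2^2*7^1*71^1*131^1*379^1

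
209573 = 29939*7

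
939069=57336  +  881733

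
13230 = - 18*( - 735)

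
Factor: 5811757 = 7^1*761^1*1091^1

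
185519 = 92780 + 92739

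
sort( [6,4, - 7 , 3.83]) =[-7,3.83,4 , 6]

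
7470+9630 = 17100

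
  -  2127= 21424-23551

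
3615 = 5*723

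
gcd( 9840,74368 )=16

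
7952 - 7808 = 144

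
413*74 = 30562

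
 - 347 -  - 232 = -115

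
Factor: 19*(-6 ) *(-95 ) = 10830 =2^1*3^1*5^1*19^2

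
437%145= 2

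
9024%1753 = 259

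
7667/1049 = 7  +  324/1049 = 7.31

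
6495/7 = 6495/7=927.86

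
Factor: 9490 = 2^1*5^1*13^1*73^1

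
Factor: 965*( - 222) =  - 214230 = - 2^1*3^1*5^1*37^1*193^1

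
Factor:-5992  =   - 2^3*7^1*107^1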